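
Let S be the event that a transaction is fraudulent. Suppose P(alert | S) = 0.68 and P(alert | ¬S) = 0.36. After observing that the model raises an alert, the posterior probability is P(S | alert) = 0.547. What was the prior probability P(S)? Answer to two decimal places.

P(S) = 0.39

In odds form, posterior odds = prior odds × likelihood ratio, so prior odds = posterior odds ÷ LR.
Posterior odds = 0.547/(1−0.547) = 1.2075. LR = 0.68/0.36 = 1.8889.
Prior odds = 1.2075/1.8889 = 0.6393, so P(S) = 0.6393/(1+0.6393) ≈ 0.39.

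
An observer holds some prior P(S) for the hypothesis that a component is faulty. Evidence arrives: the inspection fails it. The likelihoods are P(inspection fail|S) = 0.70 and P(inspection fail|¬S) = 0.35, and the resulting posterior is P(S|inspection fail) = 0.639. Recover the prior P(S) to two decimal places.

P(S) = 0.47

Bayes' rule in odds form gives O(S|E) = O(S)·[P(E|S)/P(E|¬S)], hence O(S) = O(S|E)/LR.
Posterior odds = 0.639/(1−0.639) = 1.7701. LR = 0.70/0.35 = 2.0000.
Prior odds = 1.7701/2.0000 = 0.8851, so P(S) = 0.8851/(1+0.8851) ≈ 0.47.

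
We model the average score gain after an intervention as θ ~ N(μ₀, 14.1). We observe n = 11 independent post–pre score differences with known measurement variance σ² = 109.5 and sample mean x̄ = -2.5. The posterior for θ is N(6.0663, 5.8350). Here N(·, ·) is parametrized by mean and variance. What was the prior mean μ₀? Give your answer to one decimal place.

With known observation variance, the Normal–Normal posterior has precision τ_n = τ₀ + n/σ² and mean μ_n = (τ₀μ₀ + (n/σ²)x̄)/τ_n.
Here τ₀ = 1/14.1 = 0.070922 and τ_data = 11/109.5 = 0.100457, so τ_n = 0.171379.
Rearranging for μ₀: μ₀ = (μ_n·τ_n − τ_data·x̄)/τ₀ = (6.0663·0.171379 − 0.100457·-2.5) / 0.070922 = 1.290779/0.070922 ≈ 18.2.

μ₀ = 18.2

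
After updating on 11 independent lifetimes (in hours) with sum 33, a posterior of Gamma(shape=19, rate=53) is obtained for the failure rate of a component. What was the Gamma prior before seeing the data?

Gamma(shape=8, rate=20)

Gamma–exponential conjugacy: posterior shape = α + n, posterior rate = β + Σtᵢ.
So α = 19 − 11 = 8 and β = 53 − 33 = 20.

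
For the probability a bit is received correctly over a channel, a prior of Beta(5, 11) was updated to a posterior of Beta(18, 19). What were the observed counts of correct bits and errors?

13 correct bits and 8 errors

Beta is conjugate to the binomial likelihood: posterior = Beta(a+s, b+f).
Match parameters: s=18−5=13, f=19−11=8.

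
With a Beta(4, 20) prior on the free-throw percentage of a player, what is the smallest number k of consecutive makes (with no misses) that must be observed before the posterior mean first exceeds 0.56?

After k makes and 0 misses the posterior is Beta(4+k, 20), with mean (4+k)/(4+20+k).
Set (4+k)/(24+k) > 0.56 and solve: k > (0.56·24 − 4)/(1 − 0.56) = 21.455.
The smallest integer exceeding 21.455 is 22.

k = 22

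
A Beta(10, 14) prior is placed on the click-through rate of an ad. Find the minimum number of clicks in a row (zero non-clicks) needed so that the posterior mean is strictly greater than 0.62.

k = 13

After k clicks and 0 non-clicks the posterior is Beta(10+k, 14), with mean (10+k)/(10+14+k).
Set (10+k)/(24+k) > 0.62 and solve: k > (0.62·24 − 10)/(1 − 0.62) = 12.842.
The smallest integer exceeding 12.842 is 13.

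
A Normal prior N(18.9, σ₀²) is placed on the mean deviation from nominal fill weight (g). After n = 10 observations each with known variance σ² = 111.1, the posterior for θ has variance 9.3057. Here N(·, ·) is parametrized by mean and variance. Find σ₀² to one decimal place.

σ₀² = 57.3

For the Normal–Normal model with known σ², precisions add: τ_n = τ₀ + n/σ².
So 1/σ₀² = 1/9.3057 − 10/111.1 = 0.107461 − 0.090009 = 0.017452.
Hence σ₀² = 1/0.017452 ≈ 57.3.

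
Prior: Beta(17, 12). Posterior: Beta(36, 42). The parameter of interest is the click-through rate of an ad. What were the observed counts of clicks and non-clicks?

19 clicks and 30 non-clicks

Beta is conjugate to the binomial likelihood: posterior = Beta(α+s, β+f).
So s = 36 − 17 = 19 and f = 42 − 12 = 30.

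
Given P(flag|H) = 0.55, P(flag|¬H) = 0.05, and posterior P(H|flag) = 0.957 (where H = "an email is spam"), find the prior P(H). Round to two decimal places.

P(H) = 0.67

In odds form, posterior odds = prior odds × likelihood ratio, so prior odds = posterior odds ÷ LR.
Posterior odds = 0.957/(1−0.957) = 22.2558. LR = 0.55/0.05 = 11.0000.
Prior odds = 22.2558/11.0000 = 2.0233, so P(H) = 2.0233/(1+2.0233) ≈ 0.67.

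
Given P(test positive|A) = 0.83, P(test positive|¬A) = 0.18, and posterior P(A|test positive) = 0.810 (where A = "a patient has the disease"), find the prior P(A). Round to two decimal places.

P(A) = 0.48

Bayes' rule in odds form gives O(A|E) = O(A)·[P(E|A)/P(E|¬A)], hence O(A) = O(A|E)/LR.
Posterior odds = 0.810/(1−0.810) = 4.2632. LR = 0.83/0.18 = 4.6111.
Prior odds = 4.2632/4.6111 = 0.9246, so P(A) = 0.9246/(1+0.9246) ≈ 0.48.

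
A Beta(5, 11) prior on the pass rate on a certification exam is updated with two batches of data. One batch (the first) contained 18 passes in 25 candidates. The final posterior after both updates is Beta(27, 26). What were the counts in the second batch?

4 passes and 8 failures

Sequential conjugate updates are equivalent to a single update on the pooled data, so total successes = posterior α − prior α and total failures = posterior β − prior β.
Total across both batches: 27−5=22 passes, 26−11=15 failures.
Subtract the first batch: 22−18=4 passes and 15−7=8 failures.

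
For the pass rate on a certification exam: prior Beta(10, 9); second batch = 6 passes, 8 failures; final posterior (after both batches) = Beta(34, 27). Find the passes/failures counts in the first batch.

Because Beta–binomial updating is additive in the counts, the combined data contributed (α_post−α_prior, β_post−β_prior) successes and failures.
Total across both batches: 34−10=24 passes, 27−9=18 failures.
Subtract the second batch: 24−6=18 passes and 18−8=10 failures.

18 passes and 10 failures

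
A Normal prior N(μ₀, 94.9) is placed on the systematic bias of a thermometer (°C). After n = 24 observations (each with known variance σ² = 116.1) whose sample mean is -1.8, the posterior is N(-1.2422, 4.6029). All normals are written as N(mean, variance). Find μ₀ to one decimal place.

μ₀ = 9.7

With known observation variance, the Normal–Normal posterior has precision τ_n = τ₀ + n/σ² and mean μ_n = (τ₀μ₀ + (n/σ²)x̄)/τ_n.
Here τ₀ = 1/94.9 = 0.010537 and τ_data = 24/116.1 = 0.206718, so τ_n = 0.217255.
Rearranging for μ₀: μ₀ = (μ_n·τ_n − τ_data·x̄)/τ₀ = (-1.2422·0.217255 − 0.206718·-1.8) / 0.010537 = 0.102218/0.010537 ≈ 9.7.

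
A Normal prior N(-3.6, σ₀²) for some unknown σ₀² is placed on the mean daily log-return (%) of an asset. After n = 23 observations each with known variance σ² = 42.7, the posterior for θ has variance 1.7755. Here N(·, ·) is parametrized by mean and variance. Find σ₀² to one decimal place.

Posterior precision equals prior precision plus data precision: 1/σ_n² = 1/σ₀² + n/σ².
So 1/σ₀² = 1/1.7755 − 23/42.7 = 0.563222 − 0.538642 = 0.024580.
Hence σ₀² = 1/0.024580 ≈ 40.7.

σ₀² = 40.7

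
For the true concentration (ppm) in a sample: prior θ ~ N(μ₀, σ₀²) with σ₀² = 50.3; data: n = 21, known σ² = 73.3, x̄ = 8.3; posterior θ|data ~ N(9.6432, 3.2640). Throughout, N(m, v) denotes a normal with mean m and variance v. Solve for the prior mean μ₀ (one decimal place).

The posterior mean is a precision-weighted average: μ_n = (τ₀μ₀ + τ_data·x̄)/(τ₀+τ_data), with τ₀=1/σ₀² and τ_data=n/σ².
Here τ₀ = 1/50.3 = 0.019881 and τ_data = 21/73.3 = 0.286494, so τ_n = 0.306375.
Rearranging for μ₀: μ₀ = (μ_n·τ_n − τ_data·x̄)/τ₀ = (9.6432·0.306375 − 0.286494·8.3) / 0.019881 = 0.576535/0.019881 ≈ 29.0.

μ₀ = 29.0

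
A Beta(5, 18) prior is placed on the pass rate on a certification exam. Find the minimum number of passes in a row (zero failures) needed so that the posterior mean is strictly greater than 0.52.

k = 15

After k passes and 0 failures the posterior is Beta(5+k, 18), with mean (5+k)/(5+18+k).
Set (5+k)/(23+k) > 0.52 and solve: k > (0.52·23 − 5)/(1 − 0.52) = 14.500.
The smallest integer exceeding 14.500 is 15.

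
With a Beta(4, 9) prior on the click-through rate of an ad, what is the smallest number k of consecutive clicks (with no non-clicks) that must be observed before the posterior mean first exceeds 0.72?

After k clicks and 0 non-clicks the posterior is Beta(4+k, 9), with mean (4+k)/(4+9+k).
Set (4+k)/(13+k) > 0.72 and solve: k > (0.72·13 − 4)/(1 − 0.72) = 19.143.
The smallest integer exceeding 19.143 is 20.

k = 20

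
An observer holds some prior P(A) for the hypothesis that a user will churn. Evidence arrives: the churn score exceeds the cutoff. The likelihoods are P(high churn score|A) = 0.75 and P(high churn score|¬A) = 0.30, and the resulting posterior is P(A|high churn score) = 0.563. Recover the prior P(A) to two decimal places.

P(A) = 0.34

Bayes' rule in odds form gives O(A|E) = O(A)·[P(E|A)/P(E|¬A)], hence O(A) = O(A|E)/LR.
Posterior odds = 0.563/(1−0.563) = 1.2883. LR = 0.75/0.30 = 2.5000.
Prior odds = 1.2883/2.5000 = 0.5153, so P(A) = 0.5153/(1+0.5153) ≈ 0.34.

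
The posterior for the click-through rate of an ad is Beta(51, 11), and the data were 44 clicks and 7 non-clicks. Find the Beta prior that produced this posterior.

Beta is conjugate to the binomial likelihood: posterior = Beta(α+s, β+f).
Subtract the data counts: 51−44=7, 11−7=4.

Beta(7, 4)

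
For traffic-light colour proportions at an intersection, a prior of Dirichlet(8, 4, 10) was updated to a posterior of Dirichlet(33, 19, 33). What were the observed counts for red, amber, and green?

For a Dirichlet(α) prior with multinomial counts c, the posterior is Dirichlet(α + c) componentwise.
Counts are posterior − prior componentwise: 33−8=25, 19−4=15, 33−10=23.

counts (25, 15, 23)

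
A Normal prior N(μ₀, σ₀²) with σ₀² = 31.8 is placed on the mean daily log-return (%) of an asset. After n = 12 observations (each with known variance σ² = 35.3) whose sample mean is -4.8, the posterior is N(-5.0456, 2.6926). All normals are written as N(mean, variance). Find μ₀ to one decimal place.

With known observation variance, the Normal–Normal posterior has precision τ_n = τ₀ + n/σ² and mean μ_n = (τ₀μ₀ + (n/σ²)x̄)/τ_n.
Here τ₀ = 1/31.8 = 0.031447 and τ_data = 12/35.3 = 0.339943, so τ_n = 0.371390.
Rearranging for μ₀: μ₀ = (μ_n·τ_n − τ_data·x̄)/τ₀ = (-5.0456·0.371390 − 0.339943·-4.8) / 0.031447 = -0.242159/0.031447 ≈ -7.7.

μ₀ = -7.7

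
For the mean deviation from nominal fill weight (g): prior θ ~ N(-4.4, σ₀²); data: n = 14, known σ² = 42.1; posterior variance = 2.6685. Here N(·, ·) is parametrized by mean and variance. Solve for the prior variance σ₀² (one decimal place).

σ₀² = 23.7

For the Normal–Normal model with known σ², precisions add: τ_n = τ₀ + n/σ².
So 1/σ₀² = 1/2.6685 − 14/42.1 = 0.374742 − 0.332542 = 0.042200.
Hence σ₀² = 1/0.042200 ≈ 23.7.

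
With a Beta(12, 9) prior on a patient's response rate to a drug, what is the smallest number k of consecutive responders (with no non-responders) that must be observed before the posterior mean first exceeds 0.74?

After k responders and 0 non-responders the posterior is Beta(12+k, 9), with mean (12+k)/(12+9+k).
Set (12+k)/(21+k) > 0.74 and solve: k > (0.74·21 − 12)/(1 − 0.74) = 13.615.
The smallest integer exceeding 13.615 is 14.

k = 14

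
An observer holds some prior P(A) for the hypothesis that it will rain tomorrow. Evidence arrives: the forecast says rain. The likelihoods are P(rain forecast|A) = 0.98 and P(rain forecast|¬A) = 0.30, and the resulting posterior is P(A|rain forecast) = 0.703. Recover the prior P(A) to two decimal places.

In odds form, posterior odds = prior odds × likelihood ratio, so prior odds = posterior odds ÷ LR.
Posterior odds = 0.703/(1−0.703) = 2.3670. LR = 0.98/0.30 = 3.2667.
Prior odds = 2.3670/3.2667 = 0.7246, so P(A) = 0.7246/(1+0.7246) ≈ 0.42.

P(A) = 0.42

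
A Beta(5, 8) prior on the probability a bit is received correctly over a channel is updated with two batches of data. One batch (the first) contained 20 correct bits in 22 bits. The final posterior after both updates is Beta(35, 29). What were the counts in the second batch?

Because Beta–binomial updating is additive in the counts, the combined data contributed (α_post−α_prior, β_post−β_prior) successes and failures.
Total across both batches: 35−5=30 correct bits, 29−8=21 errors.
Subtract the first batch: 30−20=10 correct bits and 21−2=19 errors.

10 correct bits and 19 errors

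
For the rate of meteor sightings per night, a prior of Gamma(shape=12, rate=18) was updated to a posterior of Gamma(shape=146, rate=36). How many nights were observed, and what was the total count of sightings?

A Gamma(α, β) prior (rate parametrization) on a Poisson rate with n observations summing to S gives posterior Gamma(α+S, β+n).
Matching: Σxᵢ = 146 − 12 = 134 and n = 36 − 18 = 18.

n = 18 nights with total 134 sightings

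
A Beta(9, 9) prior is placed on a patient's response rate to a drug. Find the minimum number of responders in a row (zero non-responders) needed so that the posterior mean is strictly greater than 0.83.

k = 35

After k responders and 0 non-responders the posterior is Beta(9+k, 9), with mean (9+k)/(9+9+k).
Set (9+k)/(18+k) > 0.83 and solve: k > (0.83·18 − 9)/(1 − 0.83) = 34.941.
The smallest integer exceeding 34.941 is 35.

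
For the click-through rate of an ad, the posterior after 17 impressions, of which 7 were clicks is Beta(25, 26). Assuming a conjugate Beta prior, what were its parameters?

Beta(18, 16)

Beta is conjugate to the binomial likelihood: posterior = Beta(a+s, b+f).
So a = 25 − 7 = 18 and b = 26 − 10 = 16.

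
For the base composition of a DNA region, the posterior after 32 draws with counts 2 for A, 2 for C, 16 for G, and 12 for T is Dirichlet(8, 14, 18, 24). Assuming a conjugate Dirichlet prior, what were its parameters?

For a Dirichlet(α) prior with multinomial counts c, the posterior is Dirichlet(α + c) componentwise.
Subtract each count from the matching posterior parameter: 8−2=6, 14−2=12, 18−16=2, 24−12=12.

Dirichlet(6, 12, 2, 12)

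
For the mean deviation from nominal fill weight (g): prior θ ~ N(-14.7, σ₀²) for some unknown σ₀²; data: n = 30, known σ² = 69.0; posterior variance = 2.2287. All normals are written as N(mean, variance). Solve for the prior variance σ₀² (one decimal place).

Posterior precision equals prior precision plus data precision: 1/σ_n² = 1/σ₀² + n/σ².
So 1/σ₀² = 1/2.2287 − 30/69.0 = 0.448692 − 0.434783 = 0.013909.
Hence σ₀² = 1/0.013909 ≈ 71.9.

σ₀² = 71.9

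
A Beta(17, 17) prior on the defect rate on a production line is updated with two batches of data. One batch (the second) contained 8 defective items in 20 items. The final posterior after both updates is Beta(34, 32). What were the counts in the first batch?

Because Beta–binomial updating is additive in the counts, the combined data contributed (α_post−α_prior, β_post−β_prior) successes and failures.
Total across both batches: 34−17=17 defective items, 32−17=15 good items.
Subtract the second batch: 17−8=9 defective items and 15−12=3 good items.

9 defective items and 3 good items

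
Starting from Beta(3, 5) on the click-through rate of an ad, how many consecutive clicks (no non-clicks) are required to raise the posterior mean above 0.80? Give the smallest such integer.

After k clicks and 0 non-clicks the posterior is Beta(3+k, 5), with mean (3+k)/(3+5+k).
Set (3+k)/(8+k) > 0.80 and solve: k > (0.80·8 − 3)/(1 − 0.80) = 17.000.
The smallest integer exceeding 17.000 is 18, and checking k=18: (21)/(26) = 0.8077 > 0.80.

k = 18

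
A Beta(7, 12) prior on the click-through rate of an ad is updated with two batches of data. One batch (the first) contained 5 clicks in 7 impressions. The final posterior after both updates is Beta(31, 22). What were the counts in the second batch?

19 clicks and 8 non-clicks

Because Beta–binomial updating is additive in the counts, the combined data contributed (α_post−α_prior, β_post−β_prior) successes and failures.
Total across both batches: 31−7=24 clicks, 22−12=10 non-clicks.
Subtract the first batch: 24−5=19 clicks and 10−2=8 non-clicks.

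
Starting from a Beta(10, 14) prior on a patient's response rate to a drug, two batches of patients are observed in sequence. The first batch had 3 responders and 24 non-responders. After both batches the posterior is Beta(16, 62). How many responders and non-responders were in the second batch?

Sequential conjugate updates are equivalent to a single update on the pooled data, so total successes = posterior α − prior α and total failures = posterior β − prior β.
Total across both batches: 16−10=6 responders, 62−14=48 non-responders.
Subtract the first batch: 6−3=3 responders and 48−24=24 non-responders.

3 responders and 24 non-responders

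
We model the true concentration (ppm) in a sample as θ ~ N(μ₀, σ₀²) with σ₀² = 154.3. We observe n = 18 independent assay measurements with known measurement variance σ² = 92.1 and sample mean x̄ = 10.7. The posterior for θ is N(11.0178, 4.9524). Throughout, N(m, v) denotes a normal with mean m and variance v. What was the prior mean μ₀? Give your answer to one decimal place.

μ₀ = 20.6

The posterior mean is a precision-weighted average: μ_n = (τ₀μ₀ + τ_data·x̄)/(τ₀+τ_data), with τ₀=1/σ₀² and τ_data=n/σ².
Here τ₀ = 1/154.3 = 0.006481 and τ_data = 18/92.1 = 0.195440, so τ_n = 0.201921.
Rearranging for μ₀: μ₀ = (μ_n·τ_n − τ_data·x̄)/τ₀ = (11.0178·0.201921 − 0.195440·10.7) / 0.006481 = 0.133517/0.006481 ≈ 20.6.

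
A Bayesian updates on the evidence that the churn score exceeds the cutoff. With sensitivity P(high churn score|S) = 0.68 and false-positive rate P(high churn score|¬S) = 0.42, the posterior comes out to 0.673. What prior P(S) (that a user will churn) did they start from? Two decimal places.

P(S) = 0.56

In odds form, posterior odds = prior odds × likelihood ratio, so prior odds = posterior odds ÷ LR.
Posterior odds = 0.673/(1−0.673) = 2.0581. LR = 0.68/0.42 = 1.6190.
Prior odds = 2.0581/1.6190 = 1.2712, so P(S) = 1.2712/(1+1.2712) ≈ 0.56.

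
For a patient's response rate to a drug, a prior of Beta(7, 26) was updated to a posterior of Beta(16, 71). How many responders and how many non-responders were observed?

9 responders and 45 non-responders

Under Beta–binomial conjugacy the posterior parameters are (α+s, β+f).
So s = 16 − 7 = 9 and f = 71 − 26 = 45.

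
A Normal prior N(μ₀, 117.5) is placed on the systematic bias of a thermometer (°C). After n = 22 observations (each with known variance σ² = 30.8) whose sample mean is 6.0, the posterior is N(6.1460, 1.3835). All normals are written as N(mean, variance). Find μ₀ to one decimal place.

μ₀ = 18.4

With known observation variance, the Normal–Normal posterior has precision τ_n = τ₀ + n/σ² and mean μ_n = (τ₀μ₀ + (n/σ²)x̄)/τ_n.
Here τ₀ = 1/117.5 = 0.008511 and τ_data = 22/30.8 = 0.714286, so τ_n = 0.722797.
Rearranging for μ₀: μ₀ = (μ_n·τ_n − τ_data·x̄)/τ₀ = (6.1460·0.722797 − 0.714286·6.0) / 0.008511 = 0.156594/0.008511 ≈ 18.4.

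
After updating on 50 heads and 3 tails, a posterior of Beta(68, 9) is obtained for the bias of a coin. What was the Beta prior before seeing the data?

Beta is conjugate to the binomial likelihood: posterior = Beta(α+s, β+f).
So α = 68 − 50 = 18 and β = 9 − 3 = 6.

Beta(18, 6)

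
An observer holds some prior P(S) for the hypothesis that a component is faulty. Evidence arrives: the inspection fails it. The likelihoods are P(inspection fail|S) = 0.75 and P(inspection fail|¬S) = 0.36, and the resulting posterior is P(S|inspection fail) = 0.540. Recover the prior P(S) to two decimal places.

Bayes' rule in odds form gives O(S|E) = O(S)·[P(E|S)/P(E|¬S)], hence O(S) = O(S|E)/LR.
Posterior odds = 0.540/(1−0.540) = 1.1739. LR = 0.75/0.36 = 2.0833.
Prior odds = 1.1739/2.0833 = 0.5635, so P(S) = 0.5635/(1+0.5635) ≈ 0.36.

P(S) = 0.36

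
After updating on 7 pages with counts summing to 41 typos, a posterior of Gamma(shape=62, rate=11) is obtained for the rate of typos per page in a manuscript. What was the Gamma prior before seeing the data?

A Gamma(α, β) prior (rate parametrization) on a Poisson rate with n observations summing to S gives posterior Gamma(α+S, β+n).
So α = 62 − 41 = 21 and β = 11 − 7 = 4.

Gamma(shape=21, rate=4)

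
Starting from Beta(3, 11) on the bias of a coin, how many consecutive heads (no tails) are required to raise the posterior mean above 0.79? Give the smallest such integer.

k = 39

After k heads and 0 tails the posterior is Beta(3+k, 11), with mean (3+k)/(3+11+k).
Set (3+k)/(14+k) > 0.79 and solve: k > (0.79·14 − 3)/(1 − 0.79) = 38.381.
The smallest integer exceeding 38.381 is 39, and checking k=39: (42)/(53) = 0.7925 > 0.79.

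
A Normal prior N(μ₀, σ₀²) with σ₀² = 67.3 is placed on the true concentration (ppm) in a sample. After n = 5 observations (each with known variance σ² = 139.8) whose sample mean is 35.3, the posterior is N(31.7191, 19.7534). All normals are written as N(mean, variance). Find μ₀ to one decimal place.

μ₀ = 23.1

The posterior mean is a precision-weighted average: μ_n = (τ₀μ₀ + τ_data·x̄)/(τ₀+τ_data), with τ₀=1/σ₀² and τ_data=n/σ².
Here τ₀ = 1/67.3 = 0.014859 and τ_data = 5/139.8 = 0.035765, so τ_n = 0.050624.
Rearranging for μ₀: μ₀ = (μ_n·τ_n − τ_data·x̄)/τ₀ = (31.7191·0.050624 − 0.035765·35.3) / 0.014859 = 0.343243/0.014859 ≈ 23.1.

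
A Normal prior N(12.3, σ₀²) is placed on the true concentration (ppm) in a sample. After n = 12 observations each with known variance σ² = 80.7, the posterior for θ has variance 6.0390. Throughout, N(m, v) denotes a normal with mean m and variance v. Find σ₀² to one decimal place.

For the Normal–Normal model with known σ², precisions add: τ_n = τ₀ + n/σ².
So 1/σ₀² = 1/6.0390 − 12/80.7 = 0.165590 − 0.148699 = 0.016891.
Hence σ₀² = 1/0.016891 ≈ 59.2.

σ₀² = 59.2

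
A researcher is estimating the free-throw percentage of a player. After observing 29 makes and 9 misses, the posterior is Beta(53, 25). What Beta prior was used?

Beta(24, 16)

Beta is conjugate to the binomial likelihood: posterior = Beta(a+s, b+f).
So a = 53 − 29 = 24 and b = 25 − 9 = 16.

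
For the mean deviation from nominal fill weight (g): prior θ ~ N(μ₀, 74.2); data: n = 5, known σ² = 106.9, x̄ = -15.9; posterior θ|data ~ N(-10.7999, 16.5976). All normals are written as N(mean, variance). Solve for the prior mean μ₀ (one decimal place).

The posterior mean is a precision-weighted average: μ_n = (τ₀μ₀ + τ_data·x̄)/(τ₀+τ_data), with τ₀=1/σ₀² and τ_data=n/σ².
Here τ₀ = 1/74.2 = 0.013477 and τ_data = 5/106.9 = 0.046773, so τ_n = 0.060250.
Rearranging for μ₀: μ₀ = (μ_n·τ_n − τ_data·x̄)/τ₀ = (-10.7999·0.060250 − 0.046773·-15.9) / 0.013477 = 0.092997/0.013477 ≈ 6.9.

μ₀ = 6.9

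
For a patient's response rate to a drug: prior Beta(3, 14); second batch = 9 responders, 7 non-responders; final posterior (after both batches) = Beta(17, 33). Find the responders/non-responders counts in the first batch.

Sequential conjugate updates are equivalent to a single update on the pooled data, so total successes = posterior α − prior α and total failures = posterior β − prior β.
Total across both batches: 17−3=14 responders, 33−14=19 non-responders.
Subtract the second batch: 14−9=5 responders and 19−7=12 non-responders.

5 responders and 12 non-responders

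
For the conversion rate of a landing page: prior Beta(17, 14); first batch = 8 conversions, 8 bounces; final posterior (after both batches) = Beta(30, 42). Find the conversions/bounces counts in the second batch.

Because Beta–binomial updating is additive in the counts, the combined data contributed (α_post−α_prior, β_post−β_prior) successes and failures.
Total across both batches: 30−17=13 conversions, 42−14=28 bounces.
Subtract the first batch: 13−8=5 conversions and 28−8=20 bounces.

5 conversions and 20 bounces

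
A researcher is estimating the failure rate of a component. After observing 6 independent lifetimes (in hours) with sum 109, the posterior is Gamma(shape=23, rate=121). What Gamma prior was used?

Gamma–exponential conjugacy: posterior shape = α + n, posterior rate = β + Σtᵢ.
So α = 23 − 6 = 17 and β = 121 − 109 = 12.

Gamma(shape=17, rate=12)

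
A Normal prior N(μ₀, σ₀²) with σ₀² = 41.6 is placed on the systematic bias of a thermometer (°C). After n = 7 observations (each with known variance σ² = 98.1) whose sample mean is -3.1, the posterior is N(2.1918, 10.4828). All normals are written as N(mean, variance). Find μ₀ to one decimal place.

The posterior mean is a precision-weighted average: μ_n = (τ₀μ₀ + τ_data·x̄)/(τ₀+τ_data), with τ₀=1/σ₀² and τ_data=n/σ².
Here τ₀ = 1/41.6 = 0.024038 and τ_data = 7/98.1 = 0.071356, so τ_n = 0.095394.
Rearranging for μ₀: μ₀ = (μ_n·τ_n − τ_data·x̄)/τ₀ = (2.1918·0.095394 − 0.071356·-3.1) / 0.024038 = 0.430288/0.024038 ≈ 17.9.

μ₀ = 17.9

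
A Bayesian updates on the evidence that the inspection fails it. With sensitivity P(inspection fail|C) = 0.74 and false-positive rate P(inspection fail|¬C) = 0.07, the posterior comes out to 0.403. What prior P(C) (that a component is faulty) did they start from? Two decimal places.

P(C) = 0.06

In odds form, posterior odds = prior odds × likelihood ratio, so prior odds = posterior odds ÷ LR.
Posterior odds = 0.403/(1−0.403) = 0.6750. LR = 0.74/0.07 = 10.5714.
Prior odds = 0.6750/10.5714 = 0.0639, so P(C) = 0.0639/(1+0.0639) ≈ 0.06.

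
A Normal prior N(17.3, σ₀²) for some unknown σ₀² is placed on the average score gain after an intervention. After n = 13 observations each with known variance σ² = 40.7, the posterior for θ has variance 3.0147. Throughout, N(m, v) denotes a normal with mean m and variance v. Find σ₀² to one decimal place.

For the Normal–Normal model with known σ², precisions add: τ_n = τ₀ + n/σ².
So 1/σ₀² = 1/3.0147 − 13/40.7 = 0.331708 − 0.319410 = 0.012298.
Hence σ₀² = 1/0.012298 ≈ 81.3.

σ₀² = 81.3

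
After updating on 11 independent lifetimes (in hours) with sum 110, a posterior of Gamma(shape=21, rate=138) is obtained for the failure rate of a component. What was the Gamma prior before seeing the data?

Gamma(shape=10, rate=28)

For an exponential likelihood with a Gamma(α, β) prior on the rate, n observations with total T give posterior Gamma(α+n, β+T).
So α = 21 − 11 = 10 and β = 138 − 110 = 28.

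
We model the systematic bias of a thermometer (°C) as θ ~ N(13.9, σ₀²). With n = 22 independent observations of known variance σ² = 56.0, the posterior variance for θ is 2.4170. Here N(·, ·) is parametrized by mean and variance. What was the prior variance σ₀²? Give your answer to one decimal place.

σ₀² = 47.9

Posterior precision equals prior precision plus data precision: 1/σ_n² = 1/σ₀² + n/σ².
So 1/σ₀² = 1/2.4170 − 22/56.0 = 0.413736 − 0.392857 = 0.020879.
Hence σ₀² = 1/0.020879 ≈ 47.9.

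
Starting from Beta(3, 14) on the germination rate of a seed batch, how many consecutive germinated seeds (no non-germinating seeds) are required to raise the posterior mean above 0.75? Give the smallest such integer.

k = 40

After k germinated seeds and 0 non-germinating seeds the posterior is Beta(3+k, 14), with mean (3+k)/(3+14+k).
Set (3+k)/(17+k) > 0.75 and solve: k > (0.75·17 − 3)/(1 − 0.75) = 39.000.
The smallest integer exceeding 39.000 is 40, and checking k=40: (43)/(57) = 0.7544 > 0.75.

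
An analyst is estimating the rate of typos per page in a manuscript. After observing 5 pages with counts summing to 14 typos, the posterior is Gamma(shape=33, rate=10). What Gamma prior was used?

A Gamma(α, β) prior (rate parametrization) on a Poisson rate with n observations summing to S gives posterior Gamma(α+S, β+n).
So α = 33 − 14 = 19 and β = 10 − 5 = 5.

Gamma(shape=19, rate=5)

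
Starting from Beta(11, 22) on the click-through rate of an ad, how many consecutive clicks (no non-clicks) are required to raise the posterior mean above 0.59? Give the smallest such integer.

After k clicks and 0 non-clicks the posterior is Beta(11+k, 22), with mean (11+k)/(11+22+k).
Set (11+k)/(33+k) > 0.59 and solve: k > (0.59·33 − 11)/(1 − 0.59) = 20.659.
The smallest integer exceeding 20.659 is 21.

k = 21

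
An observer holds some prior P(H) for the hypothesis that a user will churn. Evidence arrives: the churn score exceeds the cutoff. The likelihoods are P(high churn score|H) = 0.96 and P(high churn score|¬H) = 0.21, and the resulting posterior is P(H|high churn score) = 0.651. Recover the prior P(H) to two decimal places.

In odds form, posterior odds = prior odds × likelihood ratio, so prior odds = posterior odds ÷ LR.
Posterior odds = 0.651/(1−0.651) = 1.8653. LR = 0.96/0.21 = 4.5714.
Prior odds = 1.8653/4.5714 = 0.4080, so P(H) = 0.4080/(1+0.4080) ≈ 0.29.

P(H) = 0.29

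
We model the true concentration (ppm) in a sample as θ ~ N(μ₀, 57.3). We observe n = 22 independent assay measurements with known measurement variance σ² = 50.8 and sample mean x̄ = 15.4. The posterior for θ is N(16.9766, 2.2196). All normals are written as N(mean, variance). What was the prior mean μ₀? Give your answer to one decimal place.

The posterior mean is a precision-weighted average: μ_n = (τ₀μ₀ + τ_data·x̄)/(τ₀+τ_data), with τ₀=1/σ₀² and τ_data=n/σ².
Here τ₀ = 1/57.3 = 0.017452 and τ_data = 22/50.8 = 0.433071, so τ_n = 0.450523.
Rearranging for μ₀: μ₀ = (μ_n·τ_n − τ_data·x̄)/τ₀ = (16.9766·0.450523 − 0.433071·15.4) / 0.017452 = 0.979055/0.017452 ≈ 56.1.

μ₀ = 56.1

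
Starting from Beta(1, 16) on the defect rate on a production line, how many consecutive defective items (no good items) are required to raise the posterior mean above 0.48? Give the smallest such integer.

After k defective items and 0 good items the posterior is Beta(1+k, 16), with mean (1+k)/(1+16+k).
Set (1+k)/(17+k) > 0.48 and solve: k > (0.48·17 − 1)/(1 − 0.48) = 13.769.
The smallest integer exceeding 13.769 is 14, and checking k=14: (15)/(31) = 0.4839 > 0.48.

k = 14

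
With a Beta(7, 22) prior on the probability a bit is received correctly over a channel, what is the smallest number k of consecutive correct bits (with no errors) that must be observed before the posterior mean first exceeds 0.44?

After k correct bits and 0 errors the posterior is Beta(7+k, 22), with mean (7+k)/(7+22+k).
Set (7+k)/(29+k) > 0.44 and solve: k > (0.44·29 − 7)/(1 − 0.44) = 10.286.
The smallest integer exceeding 10.286 is 11, and checking k=11: (18)/(40) = 0.4500 > 0.44.

k = 11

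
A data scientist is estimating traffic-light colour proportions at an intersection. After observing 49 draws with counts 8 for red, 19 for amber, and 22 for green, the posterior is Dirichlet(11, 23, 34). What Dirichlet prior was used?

Dirichlet(3, 4, 12)

For a Dirichlet(α) prior with multinomial counts c, the posterior is Dirichlet(α + c) componentwise.
Subtract each count from the matching posterior parameter: 11−8=3, 23−19=4, 34−22=12.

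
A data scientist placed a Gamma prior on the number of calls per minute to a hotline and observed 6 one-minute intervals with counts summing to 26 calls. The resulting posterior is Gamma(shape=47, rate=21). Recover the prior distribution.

Gamma–Poisson conjugacy: posterior shape = α + Σxᵢ, posterior rate = β + n.
So α = 47 − 26 = 21 and β = 21 − 6 = 15.

Gamma(shape=21, rate=15)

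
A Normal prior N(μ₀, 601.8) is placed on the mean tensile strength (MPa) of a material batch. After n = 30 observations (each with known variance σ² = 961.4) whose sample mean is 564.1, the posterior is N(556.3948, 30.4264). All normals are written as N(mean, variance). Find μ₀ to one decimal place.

With known observation variance, the Normal–Normal posterior has precision τ_n = τ₀ + n/σ² and mean μ_n = (τ₀μ₀ + (n/σ²)x̄)/τ_n.
Here τ₀ = 1/601.8 = 0.001662 and τ_data = 30/961.4 = 0.031204, so τ_n = 0.032866.
Rearranging for μ₀: μ₀ = (μ_n·τ_n − τ_data·x̄)/τ₀ = (556.3948·0.032866 − 0.031204·564.1) / 0.001662 = 0.684295/0.001662 ≈ 411.7.

μ₀ = 411.7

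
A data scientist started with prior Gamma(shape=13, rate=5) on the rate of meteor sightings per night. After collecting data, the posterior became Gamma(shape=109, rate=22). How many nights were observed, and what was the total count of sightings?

Gamma–Poisson conjugacy: posterior shape = α + Σxᵢ, posterior rate = β + n.
Matching: Σxᵢ = 109 − 13 = 96 and n = 22 − 5 = 17.

n = 17 nights with total 96 sightings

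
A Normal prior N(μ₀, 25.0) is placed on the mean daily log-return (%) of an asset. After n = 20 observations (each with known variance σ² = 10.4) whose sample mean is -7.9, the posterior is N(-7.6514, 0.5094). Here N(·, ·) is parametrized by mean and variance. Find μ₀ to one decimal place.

With known observation variance, the Normal–Normal posterior has precision τ_n = τ₀ + n/σ² and mean μ_n = (τ₀μ₀ + (n/σ²)x̄)/τ_n.
Here τ₀ = 1/25.0 = 0.040000 and τ_data = 20/10.4 = 1.923077, so τ_n = 1.963077.
Rearranging for μ₀: μ₀ = (μ_n·τ_n − τ_data·x̄)/τ₀ = (-7.6514·1.963077 − 1.923077·-7.9) / 0.040000 = 0.172021/0.040000 ≈ 4.3.

μ₀ = 4.3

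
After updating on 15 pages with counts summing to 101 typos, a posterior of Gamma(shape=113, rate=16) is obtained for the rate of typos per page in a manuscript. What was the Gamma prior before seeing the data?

Gamma(shape=12, rate=1)

A Gamma(α, β) prior (rate parametrization) on a Poisson rate with n observations summing to S gives posterior Gamma(α+S, β+n).
So α = 113 − 101 = 12 and β = 16 − 15 = 1.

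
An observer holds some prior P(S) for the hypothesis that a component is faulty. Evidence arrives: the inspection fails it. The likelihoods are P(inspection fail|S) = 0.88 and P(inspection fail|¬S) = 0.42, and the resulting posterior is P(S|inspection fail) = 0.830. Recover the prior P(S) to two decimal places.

In odds form, posterior odds = prior odds × likelihood ratio, so prior odds = posterior odds ÷ LR.
Posterior odds = 0.830/(1−0.830) = 4.8824. LR = 0.88/0.42 = 2.0952.
Prior odds = 4.8824/2.0952 = 2.3303, so P(S) = 2.3303/(1+2.3303) ≈ 0.70.

P(S) = 0.70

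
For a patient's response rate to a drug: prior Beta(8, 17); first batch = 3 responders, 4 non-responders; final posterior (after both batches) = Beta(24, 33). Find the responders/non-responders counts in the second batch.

Sequential conjugate updates are equivalent to a single update on the pooled data, so total successes = posterior α − prior α and total failures = posterior β − prior β.
Total across both batches: 24−8=16 responders, 33−17=16 non-responders.
Subtract the first batch: 16−3=13 responders and 16−4=12 non-responders.

13 responders and 12 non-responders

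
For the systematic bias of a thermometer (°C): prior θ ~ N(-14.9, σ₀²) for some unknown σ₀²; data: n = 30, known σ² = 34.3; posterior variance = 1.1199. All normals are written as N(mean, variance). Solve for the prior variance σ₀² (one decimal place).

σ₀² = 54.6

Posterior precision equals prior precision plus data precision: 1/σ_n² = 1/σ₀² + n/σ².
So 1/σ₀² = 1/1.1199 − 30/34.3 = 0.892937 − 0.874636 = 0.018301.
Hence σ₀² = 1/0.018301 ≈ 54.6.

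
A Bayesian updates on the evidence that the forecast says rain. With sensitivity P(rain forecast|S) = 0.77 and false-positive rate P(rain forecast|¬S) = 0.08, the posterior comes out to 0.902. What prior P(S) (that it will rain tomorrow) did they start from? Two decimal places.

P(S) = 0.49

In odds form, posterior odds = prior odds × likelihood ratio, so prior odds = posterior odds ÷ LR.
Posterior odds = 0.902/(1−0.902) = 9.2041. LR = 0.77/0.08 = 9.6250.
Prior odds = 9.2041/9.6250 = 0.9563, so P(S) = 0.9563/(1+0.9563) ≈ 0.49.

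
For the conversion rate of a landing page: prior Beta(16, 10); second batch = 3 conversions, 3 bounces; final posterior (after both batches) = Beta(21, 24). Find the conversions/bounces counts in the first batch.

Sequential conjugate updates are equivalent to a single update on the pooled data, so total successes = posterior α − prior α and total failures = posterior β − prior β.
Total across both batches: 21−16=5 conversions, 24−10=14 bounces.
Subtract the second batch: 5−3=2 conversions and 14−3=11 bounces.

2 conversions and 11 bounces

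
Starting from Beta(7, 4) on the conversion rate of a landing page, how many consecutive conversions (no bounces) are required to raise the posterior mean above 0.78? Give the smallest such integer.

k = 8

After k conversions and 0 bounces the posterior is Beta(7+k, 4), with mean (7+k)/(7+4+k).
Set (7+k)/(11+k) > 0.78 and solve: k > (0.78·11 − 7)/(1 − 0.78) = 7.182.
The smallest integer exceeding 7.182 is 8, and checking k=8: (15)/(19) = 0.7895 > 0.78.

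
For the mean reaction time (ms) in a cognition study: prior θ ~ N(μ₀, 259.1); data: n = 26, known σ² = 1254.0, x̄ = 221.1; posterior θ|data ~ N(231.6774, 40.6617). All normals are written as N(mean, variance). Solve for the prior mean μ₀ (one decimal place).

With known observation variance, the Normal–Normal posterior has precision τ_n = τ₀ + n/σ² and mean μ_n = (τ₀μ₀ + (n/σ²)x̄)/τ_n.
Here τ₀ = 1/259.1 = 0.003860 and τ_data = 26/1254.0 = 0.020734, so τ_n = 0.024594.
Rearranging for μ₀: μ₀ = (μ_n·τ_n − τ_data·x̄)/τ₀ = (231.6774·0.024594 − 0.020734·221.1) / 0.003860 = 1.113587/0.003860 ≈ 288.5.

μ₀ = 288.5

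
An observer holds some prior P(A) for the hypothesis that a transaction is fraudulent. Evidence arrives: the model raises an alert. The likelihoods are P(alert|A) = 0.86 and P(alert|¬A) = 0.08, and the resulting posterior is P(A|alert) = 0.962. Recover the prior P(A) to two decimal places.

P(A) = 0.70

Bayes' rule in odds form gives O(A|E) = O(A)·[P(E|A)/P(E|¬A)], hence O(A) = O(A|E)/LR.
Posterior odds = 0.962/(1−0.962) = 25.3158. LR = 0.86/0.08 = 10.7500.
Prior odds = 25.3158/10.7500 = 2.3550, so P(A) = 2.3550/(1+2.3550) ≈ 0.70.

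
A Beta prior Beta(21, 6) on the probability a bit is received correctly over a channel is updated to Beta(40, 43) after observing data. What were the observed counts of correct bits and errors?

Under Beta–binomial conjugacy the posterior parameters are (α+s, β+f).
Match parameters: s=40−21=19, f=43−6=37.

19 correct bits and 37 errors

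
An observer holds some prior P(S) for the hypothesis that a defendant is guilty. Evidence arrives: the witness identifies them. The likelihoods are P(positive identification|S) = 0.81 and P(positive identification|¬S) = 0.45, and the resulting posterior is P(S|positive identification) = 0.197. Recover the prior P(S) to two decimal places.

Bayes' rule in odds form gives O(S|E) = O(S)·[P(E|S)/P(E|¬S)], hence O(S) = O(S|E)/LR.
Posterior odds = 0.197/(1−0.197) = 0.2453. LR = 0.81/0.45 = 1.8000.
Prior odds = 0.2453/1.8000 = 0.1363, so P(S) = 0.1363/(1+0.1363) ≈ 0.12.

P(S) = 0.12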